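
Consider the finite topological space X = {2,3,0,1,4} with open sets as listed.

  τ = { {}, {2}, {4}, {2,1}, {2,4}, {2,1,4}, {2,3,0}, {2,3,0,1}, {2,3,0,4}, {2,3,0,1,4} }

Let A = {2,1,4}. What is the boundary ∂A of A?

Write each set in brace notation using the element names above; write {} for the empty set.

{3,0}

opens ⊆ A: {}, {4}, {2}, {2,1}, {2,4}, {2,1,4}; union → int = {2,1,4}
complement {3,0}; its interior {}; cl(A) = X∖{} = {2,3,0,1,4}
boundary = {2,3,0,1,4} ∖ {2,1,4} = {3,0}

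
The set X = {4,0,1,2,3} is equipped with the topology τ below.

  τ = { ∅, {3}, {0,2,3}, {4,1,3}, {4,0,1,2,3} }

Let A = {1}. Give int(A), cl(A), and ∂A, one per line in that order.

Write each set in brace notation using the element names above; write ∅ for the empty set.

open subsets of A: ∅; so int(A) = ∅
closure: X∖int(X∖A) = X∖{0,2,3} = {4,1}
∂A = {4,1} minus ∅ = {4,1}

int(A) = ∅
cl(A)  = {4,1}
∂A     = {4,1}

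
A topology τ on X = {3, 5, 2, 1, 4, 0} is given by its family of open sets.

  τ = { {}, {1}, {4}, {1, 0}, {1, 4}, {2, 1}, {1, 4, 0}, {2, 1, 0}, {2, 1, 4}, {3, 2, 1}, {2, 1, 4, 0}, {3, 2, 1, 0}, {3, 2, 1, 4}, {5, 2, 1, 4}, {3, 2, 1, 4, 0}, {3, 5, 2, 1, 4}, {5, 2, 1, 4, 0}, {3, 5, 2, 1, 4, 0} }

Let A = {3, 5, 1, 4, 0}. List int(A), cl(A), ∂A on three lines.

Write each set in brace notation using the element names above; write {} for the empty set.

int(A) = {1, 4, 0}
cl(A)  = {3, 5, 2, 1, 4, 0}
∂A     = {3, 5, 2}

interior: largest open inside A is {1, 4, 0} (from {}, {1}, {4}, {1, 0}, {1, 4}, {1, 4, 0})
cl via duality: int({2}) = {}, so X∖{} = {3, 5, 2, 1, 4, 0}
cl∖int = {3, 5, 2}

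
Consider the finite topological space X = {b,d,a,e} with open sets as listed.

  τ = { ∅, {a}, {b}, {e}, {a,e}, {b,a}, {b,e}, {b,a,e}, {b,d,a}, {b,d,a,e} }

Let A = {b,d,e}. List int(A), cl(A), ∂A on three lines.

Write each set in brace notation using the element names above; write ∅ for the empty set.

int(A) = {b,e}
cl(A)  = {b,d,e}
∂A     = {d}

open subsets of A: ∅, {e}, {b}, {b,e}; so int(A) = {b,e}
closure: X∖int(X∖A) = X∖{a} = {b,d,e}
∂A = {b,d,e} minus {b,e} = {d}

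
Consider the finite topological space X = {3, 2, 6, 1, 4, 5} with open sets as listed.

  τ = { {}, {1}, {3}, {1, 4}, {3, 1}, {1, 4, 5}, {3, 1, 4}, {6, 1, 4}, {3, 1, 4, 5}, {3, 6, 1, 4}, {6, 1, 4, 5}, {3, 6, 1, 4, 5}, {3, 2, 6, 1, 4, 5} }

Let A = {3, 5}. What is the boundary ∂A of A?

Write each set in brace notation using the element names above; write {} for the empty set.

open subsets of A: {}, {3}; so int(A) = {3}
closure: X∖int(X∖A) = X∖{6, 1, 4} = {3, 2, 5}
∂A = {3, 2, 5} minus {3} = {2, 5}

{2, 5}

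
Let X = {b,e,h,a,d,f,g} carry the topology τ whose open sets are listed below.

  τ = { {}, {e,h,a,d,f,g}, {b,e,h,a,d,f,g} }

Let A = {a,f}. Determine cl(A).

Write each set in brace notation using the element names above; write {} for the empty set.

cl via duality: int({b,e,h,d,g}) = {}, so X∖{} = {b,e,h,a,d,f,g}

{b,e,h,a,d,f,g}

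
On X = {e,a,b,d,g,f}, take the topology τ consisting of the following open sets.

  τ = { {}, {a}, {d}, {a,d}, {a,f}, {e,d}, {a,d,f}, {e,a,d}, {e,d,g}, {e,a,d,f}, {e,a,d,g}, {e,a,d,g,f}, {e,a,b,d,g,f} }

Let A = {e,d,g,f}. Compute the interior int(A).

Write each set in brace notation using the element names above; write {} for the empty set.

{e,d,g}

open subsets of A: {}, {d}, {e,d}, {e,d,g}; so int(A) = {e,d,g}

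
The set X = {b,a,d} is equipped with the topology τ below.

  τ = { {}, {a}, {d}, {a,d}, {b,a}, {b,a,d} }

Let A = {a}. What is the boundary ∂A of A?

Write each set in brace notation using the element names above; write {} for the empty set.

open subsets of A: {}, {a}; so int(A) = {a}
closure: X∖int(X∖A) = X∖{d} = {b,a}
∂A = {b,a} minus {a} = {b}

{b}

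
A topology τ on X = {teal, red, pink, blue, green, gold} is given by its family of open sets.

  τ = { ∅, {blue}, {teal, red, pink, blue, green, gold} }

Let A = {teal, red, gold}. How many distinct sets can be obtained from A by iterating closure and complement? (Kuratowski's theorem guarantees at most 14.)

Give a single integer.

cl via duality: int({pink, blue, green}) = {blue}, so X∖{blue} = {teal, red, pink, green, gold}
Write k for closure, c for complement:
  1. A     = {teal, red, gold}
  2. kA    = {teal, red, pink, green, gold}
  3. cA    = {pink, blue, green}
  4. ckA   = {blue}
  5. kcA   = {teal, red, pink, blue, green, gold}
  6. ckcA  = ∅
applying k or c yields no new set

6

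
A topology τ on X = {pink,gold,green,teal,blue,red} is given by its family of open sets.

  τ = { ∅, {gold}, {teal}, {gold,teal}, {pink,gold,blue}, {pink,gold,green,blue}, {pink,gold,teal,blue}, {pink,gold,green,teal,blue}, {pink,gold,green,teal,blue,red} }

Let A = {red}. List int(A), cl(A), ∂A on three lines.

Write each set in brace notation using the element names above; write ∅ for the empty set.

int(A) = ∅
cl(A)  = {red}
∂A     = {red}

open subsets of A: ∅; so int(A) = ∅
closure: X∖int(X∖A) = X∖{pink,gold,green,teal,blue} = {red}
∂A = {red} minus ∅ = {red}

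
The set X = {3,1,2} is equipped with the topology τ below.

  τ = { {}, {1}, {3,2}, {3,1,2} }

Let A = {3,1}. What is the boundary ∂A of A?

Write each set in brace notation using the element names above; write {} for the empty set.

open subsets of A: {}, {1}; so int(A) = {1}
closure: X∖int(X∖A) = X∖{} = {3,1,2}
∂A = {3,1,2} minus {1} = {3,2}

{3,2}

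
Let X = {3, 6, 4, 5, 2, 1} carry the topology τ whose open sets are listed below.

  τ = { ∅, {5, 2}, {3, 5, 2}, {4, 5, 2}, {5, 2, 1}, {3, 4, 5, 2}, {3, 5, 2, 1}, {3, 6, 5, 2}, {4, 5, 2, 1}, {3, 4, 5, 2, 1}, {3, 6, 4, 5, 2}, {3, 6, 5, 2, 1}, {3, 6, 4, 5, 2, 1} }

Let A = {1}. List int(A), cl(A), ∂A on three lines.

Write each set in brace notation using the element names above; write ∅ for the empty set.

U open, U⊆A: ∅. int(A) = ⋃ = ∅
X∖A={3, 6, 4, 5, 2}, int(X∖A)={3, 6, 4, 5, 2}, hence cl(A)={1}
∂A: remove int from cl → {1}

int(A) = ∅
cl(A)  = {1}
∂A     = {1}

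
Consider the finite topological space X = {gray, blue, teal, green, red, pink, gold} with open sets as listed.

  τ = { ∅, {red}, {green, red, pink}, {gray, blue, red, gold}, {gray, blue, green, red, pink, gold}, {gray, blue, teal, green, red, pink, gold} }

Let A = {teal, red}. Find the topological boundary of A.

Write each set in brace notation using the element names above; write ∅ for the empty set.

open subsets of A: ∅, {red}; so int(A) = {red}
closure: X∖int(X∖A) = X∖∅ = {gray, blue, teal, green, red, pink, gold}
∂A = {gray, blue, teal, green, red, pink, gold} minus {red} = {gray, blue, teal, green, pink, gold}

{gray, blue, teal, green, pink, gold}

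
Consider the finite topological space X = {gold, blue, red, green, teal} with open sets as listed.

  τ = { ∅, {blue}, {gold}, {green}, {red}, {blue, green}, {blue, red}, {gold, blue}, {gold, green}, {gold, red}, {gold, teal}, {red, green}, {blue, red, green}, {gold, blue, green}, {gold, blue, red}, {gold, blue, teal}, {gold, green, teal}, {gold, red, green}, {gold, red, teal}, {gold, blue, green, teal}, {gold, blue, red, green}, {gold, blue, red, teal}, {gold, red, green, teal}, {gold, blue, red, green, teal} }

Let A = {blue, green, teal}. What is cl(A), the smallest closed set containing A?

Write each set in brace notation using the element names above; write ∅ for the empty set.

{blue, green, teal}

cl via duality: int({gold, red}) = {gold, red}, so X∖{gold, red} = {blue, green, teal}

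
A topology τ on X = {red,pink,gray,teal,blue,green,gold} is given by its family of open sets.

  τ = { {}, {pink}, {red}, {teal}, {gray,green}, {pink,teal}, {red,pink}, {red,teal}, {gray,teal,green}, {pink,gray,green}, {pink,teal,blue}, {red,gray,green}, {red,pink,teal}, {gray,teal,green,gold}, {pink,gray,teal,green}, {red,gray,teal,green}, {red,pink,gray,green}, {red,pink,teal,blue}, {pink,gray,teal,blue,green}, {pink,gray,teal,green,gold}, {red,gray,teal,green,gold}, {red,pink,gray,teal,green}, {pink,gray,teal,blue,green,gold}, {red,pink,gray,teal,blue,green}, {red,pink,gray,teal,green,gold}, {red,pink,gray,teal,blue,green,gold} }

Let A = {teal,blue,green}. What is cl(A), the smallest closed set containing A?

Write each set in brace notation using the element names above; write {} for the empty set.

closure: X∖int(X∖A) = X∖{red,pink} = {gray,teal,blue,green,gold}

{gray,teal,blue,green,gold}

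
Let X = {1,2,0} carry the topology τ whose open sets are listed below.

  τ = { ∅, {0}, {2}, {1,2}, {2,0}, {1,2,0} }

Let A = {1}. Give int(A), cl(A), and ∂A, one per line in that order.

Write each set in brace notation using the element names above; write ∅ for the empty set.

open subsets of A: ∅; so int(A) = ∅
closure: X∖int(X∖A) = X∖{2,0} = {1}
∂A = {1} minus ∅ = {1}

int(A) = ∅
cl(A)  = {1}
∂A     = {1}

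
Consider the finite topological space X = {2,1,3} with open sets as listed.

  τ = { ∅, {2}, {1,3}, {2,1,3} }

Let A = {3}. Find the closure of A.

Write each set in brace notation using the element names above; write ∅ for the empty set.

complement {2,1}; its interior {2}; cl(A) = X∖{2} = {1,3}

{1,3}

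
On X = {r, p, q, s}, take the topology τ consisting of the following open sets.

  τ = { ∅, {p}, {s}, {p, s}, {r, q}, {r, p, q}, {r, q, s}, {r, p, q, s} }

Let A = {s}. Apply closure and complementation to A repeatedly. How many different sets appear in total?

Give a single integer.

2

closure: X∖int(X∖A) = X∖{r, p, q} = {s}
Let k=closure and c=complement:
  1. A     = {s}
  2. cA    = {r, p, q}
— saturated at 2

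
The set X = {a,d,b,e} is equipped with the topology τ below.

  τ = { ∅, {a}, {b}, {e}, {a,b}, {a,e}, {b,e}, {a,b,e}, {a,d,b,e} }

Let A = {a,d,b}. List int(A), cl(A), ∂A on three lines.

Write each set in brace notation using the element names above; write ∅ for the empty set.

int(A) = {a,b}
cl(A)  = {a,d,b}
∂A     = {d}

U open, U⊆A: ∅, {b}, {a}, {a,b}. int(A) = ⋃ = {a,b}
X∖A={e}, int(X∖A)={e}, hence cl(A)={a,d,b}
∂A: remove int from cl → {d}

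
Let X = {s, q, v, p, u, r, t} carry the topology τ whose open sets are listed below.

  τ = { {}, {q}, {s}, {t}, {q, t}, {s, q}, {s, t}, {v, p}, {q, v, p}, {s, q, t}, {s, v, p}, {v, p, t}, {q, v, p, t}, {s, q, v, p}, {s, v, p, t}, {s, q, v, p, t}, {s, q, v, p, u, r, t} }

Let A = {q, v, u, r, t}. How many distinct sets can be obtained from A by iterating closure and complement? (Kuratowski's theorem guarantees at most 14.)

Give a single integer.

10

closure: X∖int(X∖A) = X∖{s} = {q, v, p, u, r, t}
Let k=closure and c=complement:
  1. A     = {q, v, u, r, t}
  2. kA    = {q, v, p, u, r, t}
  3. cA    = {s, p}
  4. ckA   = {s}
  5. kcA   = {s, v, p, u, r}
  6. kckA  = {s, u, r}
  7. ckcA  = {q, t}
  8. ckckA = {q, v, p, t}
  9. kckcA = {q, u, r, t}
  10. ckckcA = {s, v, p}
— saturated at 10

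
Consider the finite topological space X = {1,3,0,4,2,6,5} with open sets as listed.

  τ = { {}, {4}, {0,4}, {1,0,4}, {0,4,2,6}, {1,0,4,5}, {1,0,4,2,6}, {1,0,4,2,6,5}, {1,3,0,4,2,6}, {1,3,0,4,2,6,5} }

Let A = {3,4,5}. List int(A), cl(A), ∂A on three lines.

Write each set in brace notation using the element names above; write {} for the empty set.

open subsets of A: {}, {4}; so int(A) = {4}
closure: X∖int(X∖A) = X∖{} = {1,3,0,4,2,6,5}
∂A = {1,3,0,4,2,6,5} minus {4} = {1,3,0,2,6,5}

int(A) = {4}
cl(A)  = {1,3,0,4,2,6,5}
∂A     = {1,3,0,2,6,5}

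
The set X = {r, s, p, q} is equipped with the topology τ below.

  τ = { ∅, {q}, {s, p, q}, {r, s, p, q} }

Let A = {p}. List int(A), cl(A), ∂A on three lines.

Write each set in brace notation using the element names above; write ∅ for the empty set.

interior: largest open inside A is ∅ (from ∅)
cl via duality: int({r, s, q}) = {q}, so X∖{q} = {r, s, p}
cl∖int = {r, s, p}

int(A) = ∅
cl(A)  = {r, s, p}
∂A     = {r, s, p}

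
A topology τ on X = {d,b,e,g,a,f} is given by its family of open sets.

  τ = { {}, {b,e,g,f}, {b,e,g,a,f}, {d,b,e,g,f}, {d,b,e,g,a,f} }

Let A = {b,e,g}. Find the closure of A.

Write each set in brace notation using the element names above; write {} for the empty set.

{d,b,e,g,a,f}

cl via duality: int({d,a,f}) = {}, so X∖{} = {d,b,e,g,a,f}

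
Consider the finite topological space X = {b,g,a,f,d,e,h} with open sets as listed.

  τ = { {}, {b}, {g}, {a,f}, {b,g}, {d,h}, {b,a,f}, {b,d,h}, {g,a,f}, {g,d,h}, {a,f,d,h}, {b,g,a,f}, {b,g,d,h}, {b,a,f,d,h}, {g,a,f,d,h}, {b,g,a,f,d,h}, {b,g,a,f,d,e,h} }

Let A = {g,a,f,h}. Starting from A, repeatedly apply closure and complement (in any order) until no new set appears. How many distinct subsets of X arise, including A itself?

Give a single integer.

cl via duality: int({b,d,e}) = {b}, so X∖{b} = {g,a,f,d,e,h}
Write k for closure, c for complement:
  1. A     = {g,a,f,h}
  2. kA    = {g,a,f,d,e,h}
  3. cA    = {b,d,e}
  4. ckA   = {b}
  5. kcA   = {b,d,e,h}
  6. kckA  = {b,e}
  7. ckcA  = {g,a,f}
  8. ckckA = {g,a,f,d,h}
  9. kckcA = {g,a,f,e}
  10. ckckcA = {b,d,h}
applying k or c yields no new set

10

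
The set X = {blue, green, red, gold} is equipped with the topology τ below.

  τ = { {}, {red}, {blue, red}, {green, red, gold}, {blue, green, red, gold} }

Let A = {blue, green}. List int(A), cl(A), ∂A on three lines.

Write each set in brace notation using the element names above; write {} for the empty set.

interior: largest open inside A is {} (from {})
cl via duality: int({red, gold}) = {red}, so X∖{red} = {blue, green, gold}
cl∖int = {blue, green, gold}

int(A) = {}
cl(A)  = {blue, green, gold}
∂A     = {blue, green, gold}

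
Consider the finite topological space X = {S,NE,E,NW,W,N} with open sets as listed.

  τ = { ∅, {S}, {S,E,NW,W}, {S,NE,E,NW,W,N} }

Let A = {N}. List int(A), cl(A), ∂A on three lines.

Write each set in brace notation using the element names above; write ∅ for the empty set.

interior: largest open inside A is ∅ (from ∅)
cl via duality: int({S,NE,E,NW,W}) = {S,E,NW,W}, so X∖{S,E,NW,W} = {NE,N}
cl∖int = {NE,N}

int(A) = ∅
cl(A)  = {NE,N}
∂A     = {NE,N}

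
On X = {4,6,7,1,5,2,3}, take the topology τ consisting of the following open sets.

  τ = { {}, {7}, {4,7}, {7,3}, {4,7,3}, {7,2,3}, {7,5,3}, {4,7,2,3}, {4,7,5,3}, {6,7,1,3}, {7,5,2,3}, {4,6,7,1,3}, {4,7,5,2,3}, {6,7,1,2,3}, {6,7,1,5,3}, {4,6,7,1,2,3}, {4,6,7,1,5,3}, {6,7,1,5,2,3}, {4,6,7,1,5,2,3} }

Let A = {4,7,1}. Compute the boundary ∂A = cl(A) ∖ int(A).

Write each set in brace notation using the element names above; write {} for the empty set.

opens ⊆ A: {}, {7}, {4,7}; union → int = {4,7}
complement {6,5,2,3}; its interior {}; cl(A) = X∖{} = {4,6,7,1,5,2,3}
boundary = {4,6,7,1,5,2,3} ∖ {4,7} = {6,1,5,2,3}

{6,1,5,2,3}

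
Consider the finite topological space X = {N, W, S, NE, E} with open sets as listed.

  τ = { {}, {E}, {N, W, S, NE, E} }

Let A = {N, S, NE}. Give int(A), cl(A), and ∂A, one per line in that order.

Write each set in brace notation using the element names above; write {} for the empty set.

int(A) = {}
cl(A)  = {N, W, S, NE}
∂A     = {N, W, S, NE}

U open, U⊆A: {}. int(A) = ⋃ = {}
X∖A={W, E}, int(X∖A)={E}, hence cl(A)={N, W, S, NE}
∂A: remove int from cl → {N, W, S, NE}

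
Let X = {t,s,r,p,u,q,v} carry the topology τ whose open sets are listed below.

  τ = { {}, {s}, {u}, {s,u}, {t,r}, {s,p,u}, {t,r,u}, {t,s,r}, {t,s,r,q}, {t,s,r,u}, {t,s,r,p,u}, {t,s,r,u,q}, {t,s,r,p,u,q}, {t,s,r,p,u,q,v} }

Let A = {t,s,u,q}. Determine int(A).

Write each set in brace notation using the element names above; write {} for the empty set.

{s,u}

open subsets of A: {}, {u}, {s}, {s,u}; so int(A) = {s,u}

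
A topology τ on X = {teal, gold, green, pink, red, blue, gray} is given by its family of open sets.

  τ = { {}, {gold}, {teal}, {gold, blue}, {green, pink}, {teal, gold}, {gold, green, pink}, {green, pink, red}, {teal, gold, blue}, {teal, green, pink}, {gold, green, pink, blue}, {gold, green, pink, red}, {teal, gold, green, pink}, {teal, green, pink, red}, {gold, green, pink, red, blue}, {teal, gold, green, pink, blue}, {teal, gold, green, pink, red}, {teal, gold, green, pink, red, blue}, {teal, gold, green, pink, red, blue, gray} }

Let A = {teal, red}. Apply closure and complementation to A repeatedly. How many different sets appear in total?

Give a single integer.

8

complement {gold, green, pink, blue, gray}; its interior {gold, green, pink, blue}; cl(A) = X∖{gold, green, pink, blue} = {teal, red, gray}
With k = closure, c = complement:
  1. A     = {teal, red}
  2. kA    = {teal, red, gray}
  3. cA    = {gold, green, pink, blue, gray}
  4. ckA   = {gold, green, pink, blue}
  5. kcA   = {gold, green, pink, red, blue, gray}
  6. ckcA  = {teal}
  7. kckcA = {teal, gray}
  8. ckckcA = {gold, green, pink, red, blue}
k, c of each give nothing new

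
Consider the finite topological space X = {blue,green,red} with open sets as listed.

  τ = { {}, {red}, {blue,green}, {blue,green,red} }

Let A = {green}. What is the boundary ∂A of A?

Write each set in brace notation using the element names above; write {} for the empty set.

{blue,green}

open subsets of A: {}; so int(A) = {}
closure: X∖int(X∖A) = X∖{red} = {blue,green}
∂A = {blue,green} minus {} = {blue,green}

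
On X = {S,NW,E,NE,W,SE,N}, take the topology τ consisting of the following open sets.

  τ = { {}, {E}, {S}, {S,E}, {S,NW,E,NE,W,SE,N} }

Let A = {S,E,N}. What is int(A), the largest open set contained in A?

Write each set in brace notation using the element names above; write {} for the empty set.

interior: largest open inside A is {S,E} (from {}, {E}, {S}, {S,E})

{S,E}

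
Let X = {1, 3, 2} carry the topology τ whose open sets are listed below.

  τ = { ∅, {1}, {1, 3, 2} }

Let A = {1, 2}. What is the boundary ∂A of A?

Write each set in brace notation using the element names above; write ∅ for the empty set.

U open, U⊆A: ∅, {1}. int(A) = ⋃ = {1}
X∖A={3}, int(X∖A)=∅, hence cl(A)={1, 3, 2}
∂A: remove int from cl → {3, 2}

{3, 2}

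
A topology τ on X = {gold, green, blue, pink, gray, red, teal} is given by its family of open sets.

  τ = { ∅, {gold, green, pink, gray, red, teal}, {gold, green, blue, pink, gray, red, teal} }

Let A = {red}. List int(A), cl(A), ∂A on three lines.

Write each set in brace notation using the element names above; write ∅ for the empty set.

int(A) = ∅
cl(A)  = {gold, green, blue, pink, gray, red, teal}
∂A     = {gold, green, blue, pink, gray, red, teal}

U open, U⊆A: ∅. int(A) = ⋃ = ∅
X∖A={gold, green, blue, pink, gray, teal}, int(X∖A)=∅, hence cl(A)={gold, green, blue, pink, gray, red, teal}
∂A: remove int from cl → {gold, green, blue, pink, gray, red, teal}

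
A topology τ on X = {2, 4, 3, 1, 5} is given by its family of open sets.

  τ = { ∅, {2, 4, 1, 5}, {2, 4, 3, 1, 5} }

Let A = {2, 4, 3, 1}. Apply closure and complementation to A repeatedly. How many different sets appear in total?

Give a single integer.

closure: X∖int(X∖A) = X∖∅ = {2, 4, 3, 1, 5}
Let k=closure and c=complement:
  1. A     = {2, 4, 3, 1}
  2. kA    = {2, 4, 3, 1, 5}
  3. cA    = {5}
  4. ckA   = ∅
— saturated at 4

4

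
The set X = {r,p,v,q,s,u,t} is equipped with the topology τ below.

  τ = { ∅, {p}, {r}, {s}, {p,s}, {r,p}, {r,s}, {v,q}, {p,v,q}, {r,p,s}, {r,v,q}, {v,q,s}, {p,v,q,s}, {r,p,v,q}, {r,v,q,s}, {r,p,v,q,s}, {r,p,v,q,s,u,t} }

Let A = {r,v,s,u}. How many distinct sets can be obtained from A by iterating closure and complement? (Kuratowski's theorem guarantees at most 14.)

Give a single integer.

10

complement {p,q,t}; its interior {p}; cl(A) = X∖{p} = {r,v,q,s,u,t}
With k = closure, c = complement:
  1. A     = {r,v,s,u}
  2. kA    = {r,v,q,s,u,t}
  3. cA    = {p,q,t}
  4. ckA   = {p}
  5. kcA   = {p,v,q,u,t}
  6. kckA  = {p,u,t}
  7. ckcA  = {r,s}
  8. ckckA = {r,v,q,s}
  9. kckcA = {r,s,u,t}
  10. ckckcA = {p,v,q}
k, c of each give nothing new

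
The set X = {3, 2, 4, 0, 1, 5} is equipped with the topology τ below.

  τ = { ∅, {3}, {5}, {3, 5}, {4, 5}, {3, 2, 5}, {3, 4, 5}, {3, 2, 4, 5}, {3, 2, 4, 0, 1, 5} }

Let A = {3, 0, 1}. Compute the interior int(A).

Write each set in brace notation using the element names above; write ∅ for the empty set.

{3}

open subsets of A: ∅, {3}; so int(A) = {3}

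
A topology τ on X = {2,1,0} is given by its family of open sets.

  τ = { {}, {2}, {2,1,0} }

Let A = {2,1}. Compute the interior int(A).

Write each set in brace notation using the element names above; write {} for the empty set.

opens ⊆ A: {}, {2}; union → int = {2}

{2}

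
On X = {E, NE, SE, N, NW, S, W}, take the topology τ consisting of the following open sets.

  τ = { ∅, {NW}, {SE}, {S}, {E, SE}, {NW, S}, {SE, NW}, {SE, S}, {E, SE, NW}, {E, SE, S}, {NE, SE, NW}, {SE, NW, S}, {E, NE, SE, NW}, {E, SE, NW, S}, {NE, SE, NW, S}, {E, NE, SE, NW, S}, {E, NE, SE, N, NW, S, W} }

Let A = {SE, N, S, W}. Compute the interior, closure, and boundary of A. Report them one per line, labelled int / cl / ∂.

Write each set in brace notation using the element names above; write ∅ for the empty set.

open subsets of A: ∅, {S}, {SE}, {SE, S}; so int(A) = {SE, S}
closure: X∖int(X∖A) = X∖{NW} = {E, NE, SE, N, S, W}
∂A = {E, NE, SE, N, S, W} minus {SE, S} = {E, NE, N, W}

int(A) = {SE, S}
cl(A)  = {E, NE, SE, N, S, W}
∂A     = {E, NE, N, W}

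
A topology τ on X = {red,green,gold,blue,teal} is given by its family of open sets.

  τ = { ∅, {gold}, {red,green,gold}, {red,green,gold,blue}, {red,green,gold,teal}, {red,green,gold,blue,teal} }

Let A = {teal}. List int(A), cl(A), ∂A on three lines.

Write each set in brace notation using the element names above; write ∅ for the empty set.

U open, U⊆A: ∅. int(A) = ⋃ = ∅
X∖A={red,green,gold,blue}, int(X∖A)={red,green,gold,blue}, hence cl(A)={teal}
∂A: remove int from cl → {teal}

int(A) = ∅
cl(A)  = {teal}
∂A     = {teal}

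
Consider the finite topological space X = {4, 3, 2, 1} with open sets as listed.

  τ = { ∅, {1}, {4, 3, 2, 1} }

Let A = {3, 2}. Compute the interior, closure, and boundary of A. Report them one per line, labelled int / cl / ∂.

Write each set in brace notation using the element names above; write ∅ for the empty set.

int(A) = ∅
cl(A)  = {4, 3, 2}
∂A     = {4, 3, 2}

interior: largest open inside A is ∅ (from ∅)
cl via duality: int({4, 1}) = {1}, so X∖{1} = {4, 3, 2}
cl∖int = {4, 3, 2}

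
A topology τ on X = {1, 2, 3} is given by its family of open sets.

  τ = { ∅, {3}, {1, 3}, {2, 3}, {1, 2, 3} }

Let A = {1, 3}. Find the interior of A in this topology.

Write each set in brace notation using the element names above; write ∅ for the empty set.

open subsets of A: ∅, {3}, {1, 3}; so int(A) = {1, 3}

{1, 3}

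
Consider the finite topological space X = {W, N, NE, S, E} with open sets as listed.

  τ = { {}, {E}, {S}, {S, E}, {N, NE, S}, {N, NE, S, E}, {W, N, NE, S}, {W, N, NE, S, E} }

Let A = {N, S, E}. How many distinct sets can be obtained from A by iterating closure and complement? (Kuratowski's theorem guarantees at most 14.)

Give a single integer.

cl via duality: int({W, NE}) = {}, so X∖{} = {W, N, NE, S, E}
Write k for closure, c for complement:
  1. A     = {N, S, E}
  2. kA    = {W, N, NE, S, E}
  3. cA    = {W, NE}
  4. ckA   = {}
  5. kcA   = {W, N, NE}
  6. ckcA  = {S, E}
applying k or c yields no new set

6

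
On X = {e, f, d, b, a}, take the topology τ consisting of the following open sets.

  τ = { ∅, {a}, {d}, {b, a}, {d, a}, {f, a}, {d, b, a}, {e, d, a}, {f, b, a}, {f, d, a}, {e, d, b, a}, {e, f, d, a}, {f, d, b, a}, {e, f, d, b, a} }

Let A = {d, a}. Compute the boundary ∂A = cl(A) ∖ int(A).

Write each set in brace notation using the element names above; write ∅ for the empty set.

opens ⊆ A: ∅, {d}, {a}, {d, a}; union → int = {d, a}
complement {e, f, b}; its interior ∅; cl(A) = X∖∅ = {e, f, d, b, a}
boundary = {e, f, d, b, a} ∖ {d, a} = {e, f, b}

{e, f, b}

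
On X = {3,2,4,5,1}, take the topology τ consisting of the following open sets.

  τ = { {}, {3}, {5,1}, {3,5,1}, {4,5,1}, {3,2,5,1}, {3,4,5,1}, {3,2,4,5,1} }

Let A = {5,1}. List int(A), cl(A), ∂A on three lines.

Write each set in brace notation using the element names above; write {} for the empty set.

U open, U⊆A: {}, {5,1}. int(A) = ⋃ = {5,1}
X∖A={3,2,4}, int(X∖A)={3}, hence cl(A)={2,4,5,1}
∂A: remove int from cl → {2,4}

int(A) = {5,1}
cl(A)  = {2,4,5,1}
∂A     = {2,4}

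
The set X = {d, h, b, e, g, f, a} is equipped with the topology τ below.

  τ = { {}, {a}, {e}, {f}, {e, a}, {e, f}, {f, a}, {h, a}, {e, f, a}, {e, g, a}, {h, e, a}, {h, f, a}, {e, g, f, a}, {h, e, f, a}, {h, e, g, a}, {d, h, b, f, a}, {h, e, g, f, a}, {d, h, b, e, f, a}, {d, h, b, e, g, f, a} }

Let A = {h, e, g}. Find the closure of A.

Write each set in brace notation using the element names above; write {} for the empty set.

{d, h, b, e, g}

closure: X∖int(X∖A) = X∖{f, a} = {d, h, b, e, g}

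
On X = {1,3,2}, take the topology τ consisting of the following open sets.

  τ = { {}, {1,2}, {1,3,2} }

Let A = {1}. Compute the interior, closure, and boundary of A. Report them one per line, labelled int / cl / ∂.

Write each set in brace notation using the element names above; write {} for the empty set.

int(A) = {}
cl(A)  = {1,3,2}
∂A     = {1,3,2}

interior: largest open inside A is {} (from {})
cl via duality: int({3,2}) = {}, so X∖{} = {1,3,2}
cl∖int = {1,3,2}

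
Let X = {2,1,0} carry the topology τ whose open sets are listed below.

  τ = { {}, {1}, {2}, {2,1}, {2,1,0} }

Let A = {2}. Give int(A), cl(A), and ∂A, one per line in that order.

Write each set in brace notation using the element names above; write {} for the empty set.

interior: largest open inside A is {2} (from {}, {2})
cl via duality: int({1,0}) = {1}, so X∖{1} = {2,0}
cl∖int = {0}

int(A) = {2}
cl(A)  = {2,0}
∂A     = {0}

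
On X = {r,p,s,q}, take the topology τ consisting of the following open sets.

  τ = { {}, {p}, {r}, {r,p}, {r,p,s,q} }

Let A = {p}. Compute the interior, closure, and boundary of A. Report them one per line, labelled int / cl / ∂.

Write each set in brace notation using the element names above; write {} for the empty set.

int(A) = {p}
cl(A)  = {p,s,q}
∂A     = {s,q}

U open, U⊆A: {}, {p}. int(A) = ⋃ = {p}
X∖A={r,s,q}, int(X∖A)={r}, hence cl(A)={p,s,q}
∂A: remove int from cl → {s,q}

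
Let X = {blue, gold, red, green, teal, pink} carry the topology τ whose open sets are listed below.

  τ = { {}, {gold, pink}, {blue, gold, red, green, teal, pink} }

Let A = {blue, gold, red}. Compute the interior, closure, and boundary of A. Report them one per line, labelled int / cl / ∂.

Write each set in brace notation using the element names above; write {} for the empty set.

int(A) = {}
cl(A)  = {blue, gold, red, green, teal, pink}
∂A     = {blue, gold, red, green, teal, pink}

U open, U⊆A: {}. int(A) = ⋃ = {}
X∖A={green, teal, pink}, int(X∖A)={}, hence cl(A)={blue, gold, red, green, teal, pink}
∂A: remove int from cl → {blue, gold, red, green, teal, pink}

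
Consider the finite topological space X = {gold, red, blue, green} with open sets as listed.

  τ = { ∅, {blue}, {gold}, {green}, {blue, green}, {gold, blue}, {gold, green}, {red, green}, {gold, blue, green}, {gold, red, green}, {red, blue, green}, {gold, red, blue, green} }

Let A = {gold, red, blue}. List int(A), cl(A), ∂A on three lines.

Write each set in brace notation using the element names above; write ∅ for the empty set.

int(A) = {gold, blue}
cl(A)  = {gold, red, blue}
∂A     = {red}

open subsets of A: ∅, {gold}, {blue}, {gold, blue}; so int(A) = {gold, blue}
closure: X∖int(X∖A) = X∖{green} = {gold, red, blue}
∂A = {gold, red, blue} minus {gold, blue} = {red}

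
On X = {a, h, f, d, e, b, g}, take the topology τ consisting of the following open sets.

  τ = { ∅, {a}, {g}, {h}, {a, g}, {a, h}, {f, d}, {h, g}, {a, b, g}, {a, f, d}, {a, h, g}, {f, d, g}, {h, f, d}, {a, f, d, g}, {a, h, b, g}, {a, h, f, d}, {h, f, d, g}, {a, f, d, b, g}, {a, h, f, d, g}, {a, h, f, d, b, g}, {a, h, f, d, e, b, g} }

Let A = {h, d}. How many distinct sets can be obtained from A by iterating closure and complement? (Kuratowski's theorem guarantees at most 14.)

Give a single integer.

10

complement {a, f, e, b, g}; its interior {a, b, g}; cl(A) = X∖{a, b, g} = {h, f, d, e}
With k = closure, c = complement:
  1. A     = {h, d}
  2. kA    = {h, f, d, e}
  3. cA    = {a, f, e, b, g}
  4. ckA   = {a, b, g}
  5. kcA   = {a, f, d, e, b, g}
  6. kckA  = {a, e, b, g}
  7. ckcA  = {h}
  8. ckckA = {h, f, d}
  9. kckcA = {h, e}
  10. ckckcA = {a, f, d, b, g}
k, c of each give nothing new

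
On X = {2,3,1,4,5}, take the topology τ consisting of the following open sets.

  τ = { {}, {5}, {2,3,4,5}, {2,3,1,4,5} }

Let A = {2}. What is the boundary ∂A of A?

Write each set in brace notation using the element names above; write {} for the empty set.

U open, U⊆A: {}. int(A) = ⋃ = {}
X∖A={3,1,4,5}, int(X∖A)={5}, hence cl(A)={2,3,1,4}
∂A: remove int from cl → {2,3,1,4}

{2,3,1,4}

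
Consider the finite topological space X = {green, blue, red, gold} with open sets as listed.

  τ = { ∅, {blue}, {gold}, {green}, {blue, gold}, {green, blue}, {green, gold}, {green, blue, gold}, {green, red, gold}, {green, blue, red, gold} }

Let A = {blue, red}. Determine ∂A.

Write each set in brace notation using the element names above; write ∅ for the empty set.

opens ⊆ A: ∅, {blue}; union → int = {blue}
complement {green, gold}; its interior {green, gold}; cl(A) = X∖{green, gold} = {blue, red}
boundary = {blue, red} ∖ {blue} = {red}

{red}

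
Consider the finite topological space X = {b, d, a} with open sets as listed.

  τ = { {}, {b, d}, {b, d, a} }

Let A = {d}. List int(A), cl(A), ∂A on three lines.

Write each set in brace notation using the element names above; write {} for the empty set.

interior: largest open inside A is {} (from {})
cl via duality: int({b, a}) = {}, so X∖{} = {b, d, a}
cl∖int = {b, d, a}

int(A) = {}
cl(A)  = {b, d, a}
∂A     = {b, d, a}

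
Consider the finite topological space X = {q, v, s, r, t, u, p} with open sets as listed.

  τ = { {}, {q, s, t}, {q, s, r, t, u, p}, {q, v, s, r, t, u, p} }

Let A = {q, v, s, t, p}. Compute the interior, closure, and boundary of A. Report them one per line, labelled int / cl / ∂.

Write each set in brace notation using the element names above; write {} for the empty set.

opens ⊆ A: {}, {q, s, t}; union → int = {q, s, t}
complement {r, u}; its interior {}; cl(A) = X∖{} = {q, v, s, r, t, u, p}
boundary = {q, v, s, r, t, u, p} ∖ {q, s, t} = {v, r, u, p}

int(A) = {q, s, t}
cl(A)  = {q, v, s, r, t, u, p}
∂A     = {v, r, u, p}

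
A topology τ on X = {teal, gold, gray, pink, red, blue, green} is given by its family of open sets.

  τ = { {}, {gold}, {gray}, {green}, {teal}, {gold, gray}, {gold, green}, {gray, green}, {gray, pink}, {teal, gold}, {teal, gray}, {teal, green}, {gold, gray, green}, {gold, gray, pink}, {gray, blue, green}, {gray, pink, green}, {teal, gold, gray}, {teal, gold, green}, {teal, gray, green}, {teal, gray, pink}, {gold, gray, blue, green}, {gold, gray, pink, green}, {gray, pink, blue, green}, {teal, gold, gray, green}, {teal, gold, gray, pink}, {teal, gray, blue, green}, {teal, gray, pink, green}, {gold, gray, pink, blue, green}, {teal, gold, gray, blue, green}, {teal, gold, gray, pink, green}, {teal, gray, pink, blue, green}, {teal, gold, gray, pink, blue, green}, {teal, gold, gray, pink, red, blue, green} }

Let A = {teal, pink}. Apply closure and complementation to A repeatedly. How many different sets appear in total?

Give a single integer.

8

complement {gold, gray, red, blue, green}; its interior {gold, gray, blue, green}; cl(A) = X∖{gold, gray, blue, green} = {teal, pink, red}
With k = closure, c = complement:
  1. A     = {teal, pink}
  2. kA    = {teal, pink, red}
  3. cA    = {gold, gray, red, blue, green}
  4. ckA   = {gold, gray, blue, green}
  5. kcA   = {gold, gray, pink, red, blue, green}
  6. ckcA  = {teal}
  7. kckcA = {teal, red}
  8. ckckcA = {gold, gray, pink, blue, green}
k, c of each give nothing new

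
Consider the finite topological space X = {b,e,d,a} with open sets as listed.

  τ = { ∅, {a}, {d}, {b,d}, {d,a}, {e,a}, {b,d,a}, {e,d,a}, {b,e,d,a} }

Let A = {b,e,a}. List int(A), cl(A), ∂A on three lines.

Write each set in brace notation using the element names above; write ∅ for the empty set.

open subsets of A: ∅, {a}, {e,a}; so int(A) = {e,a}
closure: X∖int(X∖A) = X∖{d} = {b,e,a}
∂A = {b,e,a} minus {e,a} = {b}

int(A) = {e,a}
cl(A)  = {b,e,a}
∂A     = {b}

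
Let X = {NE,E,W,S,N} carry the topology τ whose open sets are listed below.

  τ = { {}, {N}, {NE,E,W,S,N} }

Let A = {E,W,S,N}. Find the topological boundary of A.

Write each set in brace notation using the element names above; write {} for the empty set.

{NE,E,W,S}

open subsets of A: {}, {N}; so int(A) = {N}
closure: X∖int(X∖A) = X∖{} = {NE,E,W,S,N}
∂A = {NE,E,W,S,N} minus {N} = {NE,E,W,S}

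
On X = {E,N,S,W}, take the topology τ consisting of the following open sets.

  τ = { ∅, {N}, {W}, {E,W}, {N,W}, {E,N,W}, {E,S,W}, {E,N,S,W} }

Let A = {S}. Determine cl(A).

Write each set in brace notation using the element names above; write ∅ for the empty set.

X∖A={E,N,W}, int(X∖A)={E,N,W}, hence cl(A)={S}

{S}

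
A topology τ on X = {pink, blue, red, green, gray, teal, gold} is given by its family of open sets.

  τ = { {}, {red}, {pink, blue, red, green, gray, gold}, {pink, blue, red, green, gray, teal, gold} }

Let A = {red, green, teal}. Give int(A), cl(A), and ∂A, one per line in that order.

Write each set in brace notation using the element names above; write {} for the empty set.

U open, U⊆A: {}, {red}. int(A) = ⋃ = {red}
X∖A={pink, blue, gray, gold}, int(X∖A)={}, hence cl(A)={pink, blue, red, green, gray, teal, gold}
∂A: remove int from cl → {pink, blue, green, gray, teal, gold}

int(A) = {red}
cl(A)  = {pink, blue, red, green, gray, teal, gold}
∂A     = {pink, blue, green, gray, teal, gold}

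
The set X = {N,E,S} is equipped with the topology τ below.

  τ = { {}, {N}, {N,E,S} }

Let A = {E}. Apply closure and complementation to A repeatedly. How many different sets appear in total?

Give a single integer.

6

complement {N,S}; its interior {N}; cl(A) = X∖{N} = {E,S}
With k = closure, c = complement:
  1. A     = {E}
  2. kA    = {E,S}
  3. cA    = {N,S}
  4. ckA   = {N}
  5. kcA   = {N,E,S}
  6. ckcA  = {}
k, c of each give nothing new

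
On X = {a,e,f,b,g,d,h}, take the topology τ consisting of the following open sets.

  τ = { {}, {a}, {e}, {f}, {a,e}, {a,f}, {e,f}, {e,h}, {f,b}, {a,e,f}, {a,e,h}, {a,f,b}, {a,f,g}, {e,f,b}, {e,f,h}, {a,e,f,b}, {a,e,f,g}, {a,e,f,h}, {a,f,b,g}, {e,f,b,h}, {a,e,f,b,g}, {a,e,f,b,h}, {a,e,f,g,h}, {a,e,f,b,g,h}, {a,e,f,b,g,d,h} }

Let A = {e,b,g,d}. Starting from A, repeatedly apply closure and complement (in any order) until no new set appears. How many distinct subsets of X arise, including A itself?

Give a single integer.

10

cl via duality: int({a,f,h}) = {a,f}, so X∖{a,f} = {e,b,g,d,h}
Write k for closure, c for complement:
  1. A     = {e,b,g,d}
  2. kA    = {e,b,g,d,h}
  3. cA    = {a,f,h}
  4. ckA   = {a,f}
  5. kcA   = {a,f,b,g,d,h}
  6. kckA  = {a,f,b,g,d}
  7. ckcA  = {e}
  8. ckckA = {e,h}
  9. kckcA = {e,d,h}
  10. ckckcA = {a,f,b,g}
applying k or c yields no new set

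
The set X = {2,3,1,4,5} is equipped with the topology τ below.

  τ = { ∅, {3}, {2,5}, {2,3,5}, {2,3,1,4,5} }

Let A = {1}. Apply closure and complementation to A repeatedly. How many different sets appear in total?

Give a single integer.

X∖A={2,3,4,5}, int(X∖A)={2,3,5}, hence cl(A)={1,4}
Orbit (k=closure, c=complement):
  1. A     = {1}
  2. kA    = {1,4}
  3. cA    = {2,3,4,5}
  4. ckA   = {2,3,5}
  5. kcA   = {2,3,1,4,5}
  6. ckcA  = ∅
(closed under both — stop)

6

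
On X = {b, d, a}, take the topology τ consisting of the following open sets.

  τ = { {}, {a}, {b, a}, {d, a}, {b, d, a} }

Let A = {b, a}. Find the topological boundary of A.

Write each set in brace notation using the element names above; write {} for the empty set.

U open, U⊆A: {}, {a}, {b, a}. int(A) = ⋃ = {b, a}
X∖A={d}, int(X∖A)={}, hence cl(A)={b, d, a}
∂A: remove int from cl → {d}

{d}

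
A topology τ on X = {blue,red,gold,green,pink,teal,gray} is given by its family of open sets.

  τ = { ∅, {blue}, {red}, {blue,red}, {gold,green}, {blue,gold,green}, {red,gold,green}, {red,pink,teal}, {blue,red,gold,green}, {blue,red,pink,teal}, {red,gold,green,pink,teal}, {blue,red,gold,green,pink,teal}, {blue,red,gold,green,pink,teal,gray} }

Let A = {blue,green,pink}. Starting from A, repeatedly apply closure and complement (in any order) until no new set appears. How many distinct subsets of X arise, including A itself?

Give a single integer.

12

complement {red,gold,teal,gray}; its interior {red}; cl(A) = X∖{red} = {blue,gold,green,pink,teal,gray}
With k = closure, c = complement:
  1. A     = {blue,green,pink}
  2. kA    = {blue,gold,green,pink,teal,gray}
  3. cA    = {red,gold,teal,gray}
  4. ckA   = {red}
  5. kcA   = {red,gold,green,pink,teal,gray}
  6. kckA  = {red,pink,teal,gray}
  7. ckcA  = {blue}
  8. ckckA = {blue,gold,green}
  9. kckcA = {blue,gray}
  10. kckckA = {blue,gold,green,gray}
  11. ckckcA = {red,gold,green,pink,teal}
  12. ckckckA = {red,pink,teal}
k, c of each give nothing new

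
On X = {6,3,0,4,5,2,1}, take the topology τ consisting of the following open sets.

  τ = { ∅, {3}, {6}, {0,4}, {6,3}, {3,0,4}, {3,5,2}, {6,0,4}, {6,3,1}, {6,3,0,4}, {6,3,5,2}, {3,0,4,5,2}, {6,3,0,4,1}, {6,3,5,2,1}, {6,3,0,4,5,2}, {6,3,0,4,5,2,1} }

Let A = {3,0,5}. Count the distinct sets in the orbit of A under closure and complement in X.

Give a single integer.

12

cl via duality: int({6,4,2,1}) = {6}, so X∖{6} = {3,0,4,5,2,1}
Write k for closure, c for complement:
  1. A     = {3,0,5}
  2. kA    = {3,0,4,5,2,1}
  3. cA    = {6,4,2,1}
  4. ckA   = {6}
  5. kcA   = {6,0,4,5,2,1}
  6. kckA  = {6,1}
  7. ckcA  = {3}
  8. ckckA = {3,0,4,5,2}
  9. kckcA = {3,5,2,1}
  10. ckckcA = {6,0,4}
  11. kckckcA = {6,0,4,1}
  12. ckckckcA = {3,5,2}
applying k or c yields no new set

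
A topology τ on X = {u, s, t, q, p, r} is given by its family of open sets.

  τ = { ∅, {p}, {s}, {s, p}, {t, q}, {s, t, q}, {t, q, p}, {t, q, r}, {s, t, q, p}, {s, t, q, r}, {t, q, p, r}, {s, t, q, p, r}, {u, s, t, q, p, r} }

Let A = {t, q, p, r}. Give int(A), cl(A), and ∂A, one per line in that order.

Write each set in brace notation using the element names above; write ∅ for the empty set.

int(A) = {t, q, p, r}
cl(A)  = {u, t, q, p, r}
∂A     = {u}

U open, U⊆A: ∅, {p}, {t, q}, {t, q, r}, {t, q, p}, {t, q, p, r}. int(A) = ⋃ = {t, q, p, r}
X∖A={u, s}, int(X∖A)={s}, hence cl(A)={u, t, q, p, r}
∂A: remove int from cl → {u}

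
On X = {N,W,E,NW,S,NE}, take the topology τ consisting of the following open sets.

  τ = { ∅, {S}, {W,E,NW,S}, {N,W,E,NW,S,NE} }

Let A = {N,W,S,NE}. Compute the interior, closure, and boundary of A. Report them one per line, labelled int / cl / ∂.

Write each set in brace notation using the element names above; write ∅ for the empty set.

interior: largest open inside A is {S} (from ∅, {S})
cl via duality: int({E,NW}) = ∅, so X∖∅ = {N,W,E,NW,S,NE}
cl∖int = {N,W,E,NW,NE}

int(A) = {S}
cl(A)  = {N,W,E,NW,S,NE}
∂A     = {N,W,E,NW,NE}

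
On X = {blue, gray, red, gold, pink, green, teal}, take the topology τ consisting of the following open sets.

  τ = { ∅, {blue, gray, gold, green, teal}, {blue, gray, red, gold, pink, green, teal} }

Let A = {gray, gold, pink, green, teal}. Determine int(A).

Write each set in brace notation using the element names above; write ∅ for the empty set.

U open, U⊆A: ∅. int(A) = ⋃ = ∅

∅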